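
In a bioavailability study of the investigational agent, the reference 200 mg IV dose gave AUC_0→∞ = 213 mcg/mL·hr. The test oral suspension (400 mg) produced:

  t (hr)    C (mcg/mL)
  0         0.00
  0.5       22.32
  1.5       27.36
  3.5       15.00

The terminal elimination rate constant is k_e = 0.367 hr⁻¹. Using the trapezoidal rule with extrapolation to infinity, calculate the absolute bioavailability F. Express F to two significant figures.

F = 0.27

Trapezoidal AUC_0→3.5 (oral suspension):
  [0→0.5]: (0.00+22.32)/2 × 0.5 = 5.58
  [0.5→1.5]: (22.32+27.36)/2 × 1 = 24.84
  [1.5→3.5]: (27.36+15.00)/2 × 2 = 42.36
  Sum = 72.78 mcg/mL·hr
Tail: C_last/k_e = 15.00/0.367 = 40.872
AUC_0→∞ (oral suspension) = 72.78 + 40.872 = 113.652 mcg/mL·hr
F = (AUC_ev/D_ev)/(AUC_iv/D_iv) = (113.652/400)/(213/200) = 0.28413/1.065 = 0.2668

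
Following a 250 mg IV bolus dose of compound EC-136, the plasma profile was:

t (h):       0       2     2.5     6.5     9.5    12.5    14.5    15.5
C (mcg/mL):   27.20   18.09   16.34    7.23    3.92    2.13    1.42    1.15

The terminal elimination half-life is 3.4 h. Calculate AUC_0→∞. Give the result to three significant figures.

Trapezoidal AUC_0→15.5:
  [0→2]: (27.20+18.09)/2 × 2 = 45.29
  [2→2.5]: (18.09+16.34)/2 × 0.5 = 8.6075
  [2.5→6.5]: (16.34+7.23)/2 × 4 = 47.14
  [6.5→9.5]: (7.23+3.92)/2 × 3 = 16.725
  [9.5→12.5]: (3.92+2.13)/2 × 3 = 9.075
  [12.5→14.5]: (2.13+1.42)/2 × 2 = 3.55
  [14.5→15.5]: (1.42+1.15)/2 × 1 = 1.285
  Sum = 131.6725 mcg/mL·h
k_e = ln2 / t½ = 0.693147 / 3.4 = 0.2039 h^-1
Extrapolated tail: C_last / k_e = 1.15 / 0.2039 = 5.640
AUC_0→∞ = 131.6725 + 5.640 = 137.3125 mcg/mL·h

AUC = 137 mcg/mL·h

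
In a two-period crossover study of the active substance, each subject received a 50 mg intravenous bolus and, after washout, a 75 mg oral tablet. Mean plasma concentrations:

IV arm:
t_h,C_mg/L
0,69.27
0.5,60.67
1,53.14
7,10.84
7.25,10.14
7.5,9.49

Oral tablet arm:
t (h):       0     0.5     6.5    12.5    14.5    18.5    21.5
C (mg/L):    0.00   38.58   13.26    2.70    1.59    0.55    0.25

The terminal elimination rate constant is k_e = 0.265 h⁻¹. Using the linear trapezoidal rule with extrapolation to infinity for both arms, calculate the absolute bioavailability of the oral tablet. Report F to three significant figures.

Trapezoidal AUC_0→7.5 (IV):
  [0→0.5]: (69.27+60.67)/2 × 0.5 = 32.485
  [0.5→1]: (60.67+53.14)/2 × 0.5 = 28.4525
  [1→7]: (53.14+10.84)/2 × 6 = 191.94
  [7→7.25]: (10.84+10.14)/2 × 0.25 = 2.6225
  [7.25→7.5]: (10.14+9.49)/2 × 0.25 = 2.45375
  Sum = 257.95375 mg/L·h
IV tail: 9.49/0.265 = 35.811; AUC_iv,0→∞ = 257.95375 + 35.811 = 293.76475 mg/L·h
Trapezoidal AUC_0→21.5 (oral tablet):
  [0→0.5]: (0.00+38.58)/2 × 0.5 = 9.645
  [0.5→6.5]: (38.58+13.26)/2 × 6 = 155.52
  [6.5→12.5]: (13.26+2.70)/2 × 6 = 47.88
  [12.5→14.5]: (2.70+1.59)/2 × 2 = 4.29
  [14.5→18.5]: (1.59+0.55)/2 × 4 = 4.28
  [18.5→21.5]: (0.55+0.25)/2 × 3 = 1.2
  Sum = 222.815 mg/L·h
oral tablet tail: 0.25/0.265 = 0.943; AUC_ev,0→∞ = 222.815 + 0.943 = 223.758 mg/L·h
F = (AUC_ev/D_ev)/(AUC_iv/D_iv) = (223.758/75)/(293.76475/50) = 2.98344/5.875295 = 0.5078

F = 0.508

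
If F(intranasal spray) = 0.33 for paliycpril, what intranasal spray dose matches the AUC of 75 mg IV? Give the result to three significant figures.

D_intranasal = 227 mg

For equal systemic exposure: F × D_ev = D_iv
D_ev = D_iv / F = 75 / 0.33 = 227.273 mg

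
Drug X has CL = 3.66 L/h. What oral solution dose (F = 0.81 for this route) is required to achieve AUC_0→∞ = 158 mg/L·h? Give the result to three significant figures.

Dose = 714 mg

Dose = CL × AUC_0→∞ / F
     = 3.66 × 158 / 0.81 = 713.926 mg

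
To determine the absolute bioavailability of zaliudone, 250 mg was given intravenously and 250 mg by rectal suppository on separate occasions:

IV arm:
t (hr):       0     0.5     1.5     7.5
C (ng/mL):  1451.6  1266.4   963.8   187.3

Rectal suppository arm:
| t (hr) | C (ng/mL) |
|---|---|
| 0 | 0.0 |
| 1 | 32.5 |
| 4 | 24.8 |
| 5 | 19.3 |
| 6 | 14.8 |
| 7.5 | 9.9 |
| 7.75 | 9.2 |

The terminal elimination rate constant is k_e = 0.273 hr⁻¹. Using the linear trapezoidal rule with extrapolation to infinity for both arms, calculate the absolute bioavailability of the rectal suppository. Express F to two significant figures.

F = 0.033

Trapezoidal AUC_0→7.5 (IV):
  [0→0.5]: (1451.6+1266.4)/2 × 0.5 = 679.5
  [0.5→1.5]: (1266.4+963.8)/2 × 1 = 1115.1
  [1.5→7.5]: (963.8+187.3)/2 × 6 = 3453.3
  Sum = 5247.9 ng/mL·hr
IV tail: 187.3/0.273 = 686.081; AUC_iv,0→∞ = 5247.9 + 686.081 = 5933.981 ng/mL·hr
Trapezoidal AUC_0→7.75 (rectal suppository):
  [0→1]: (0.0+32.5)/2 × 1 = 16.25
  [1→4]: (32.5+24.8)/2 × 3 = 85.95
  [4→5]: (24.8+19.3)/2 × 1 = 22.05
  [5→6]: (19.3+14.8)/2 × 1 = 17.05
  [6→7.5]: (14.8+9.9)/2 × 1.5 = 18.525
  [7.5→7.75]: (9.9+9.2)/2 × 0.25 = 2.3875
  Sum = 162.2125 ng/mL·hr
rectal suppository tail: 9.2/0.273 = 33.700; AUC_ev,0→∞ = 162.2125 + 33.700 = 195.9125 ng/mL·hr
F = (AUC_ev/D_ev)/(AUC_iv/D_iv) = (195.9125/250)/(5933.981/250) = 0.78365/23.735924 = 0.0330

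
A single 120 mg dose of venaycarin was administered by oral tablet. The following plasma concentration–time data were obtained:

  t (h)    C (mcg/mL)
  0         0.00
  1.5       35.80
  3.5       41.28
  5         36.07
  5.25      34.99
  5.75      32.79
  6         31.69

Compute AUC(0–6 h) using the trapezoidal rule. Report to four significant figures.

Trapezoidal AUC_0→6:
  [0→1.5]: (0.00+35.80)/2 × 1.5 = 26.85
  [1.5→3.5]: (35.80+41.28)/2 × 2 = 77.08
  [3.5→5]: (41.28+36.07)/2 × 1.5 = 58.0125
  [5→5.25]: (36.07+34.99)/2 × 0.25 = 8.8825
  [5.25→5.75]: (34.99+32.79)/2 × 0.5 = 16.945
  [5.75→6]: (32.79+31.69)/2 × 0.25 = 8.06
  Sum = 195.83 mcg/mL·h

AUC = 195.8 mcg/mL·h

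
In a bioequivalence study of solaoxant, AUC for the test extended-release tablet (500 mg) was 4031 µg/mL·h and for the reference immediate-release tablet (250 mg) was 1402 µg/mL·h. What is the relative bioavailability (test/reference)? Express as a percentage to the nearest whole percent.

F_rel = (AUC_test/D_test) / (AUC_ref/D_ref)
      = (4031/500) / (1402/250)
      = 8.062 / 5.608 = 1.4376 = 143.76%

F_rel = 144%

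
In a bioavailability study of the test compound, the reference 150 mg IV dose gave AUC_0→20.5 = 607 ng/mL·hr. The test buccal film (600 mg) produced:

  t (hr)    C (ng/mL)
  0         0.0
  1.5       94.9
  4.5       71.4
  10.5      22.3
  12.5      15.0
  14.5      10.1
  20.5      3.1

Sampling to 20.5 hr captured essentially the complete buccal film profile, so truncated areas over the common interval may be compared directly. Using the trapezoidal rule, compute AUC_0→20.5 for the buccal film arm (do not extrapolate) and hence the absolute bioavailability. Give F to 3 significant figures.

Trapezoidal AUC_0→20.5 (buccal film):
  [0→1.5]: (0.0+94.9)/2 × 1.5 = 71.175
  [1.5→4.5]: (94.9+71.4)/2 × 3 = 249.45
  [4.5→10.5]: (71.4+22.3)/2 × 6 = 281.1
  [10.5→12.5]: (22.3+15.0)/2 × 2 = 37.3
  [12.5→14.5]: (15.0+10.1)/2 × 2 = 25.1
  [14.5→20.5]: (10.1+3.1)/2 × 6 = 39.6
  Sum = 703.725 ng/mL·hr
F = (AUC_ev/D_ev)/(AUC_iv/D_iv) = (703.725/600)/(607/150) = 1.172875/4.04667 = 0.2898

F = 0.290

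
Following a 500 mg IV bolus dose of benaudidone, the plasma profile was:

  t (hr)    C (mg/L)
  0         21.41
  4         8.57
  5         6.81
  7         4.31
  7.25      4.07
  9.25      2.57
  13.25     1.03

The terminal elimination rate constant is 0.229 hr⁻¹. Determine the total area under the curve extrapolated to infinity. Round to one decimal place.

Trapezoidal AUC_0→13.25:
  [0→4]: (21.41+8.57)/2 × 4 = 59.96
  [4→5]: (8.57+6.81)/2 × 1 = 7.69
  [5→7]: (6.81+4.31)/2 × 2 = 11.12
  [7→7.25]: (4.31+4.07)/2 × 0.25 = 1.0475
  [7.25→9.25]: (4.07+2.57)/2 × 2 = 6.64
  [9.25→13.25]: (2.57+1.03)/2 × 4 = 7.2
  Sum = 93.6575 mg/L·hr
Extrapolated tail: C_last / k_e = 1.03 / 0.229 = 4.498
AUC_0→∞ = 93.6575 + 4.498 = 98.1555 mg/L·hr

AUC = 98.2 mg/L·hr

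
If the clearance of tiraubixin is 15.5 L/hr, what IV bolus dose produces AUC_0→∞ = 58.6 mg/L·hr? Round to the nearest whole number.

Dose_iv = CL × AUC_0→∞
     = 15.5 × 58.6 = 908.3 mg

Dose = 908 mg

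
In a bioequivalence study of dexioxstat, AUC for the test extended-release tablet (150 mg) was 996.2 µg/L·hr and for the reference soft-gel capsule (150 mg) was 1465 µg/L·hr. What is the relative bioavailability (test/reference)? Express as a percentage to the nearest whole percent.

F_rel = 68%

F_rel = (AUC_test/D_test) / (AUC_ref/D_ref)
      = (996.2/150) / (1465/150)
      = 6.64133 / 9.76667 = 0.6800 = 68.00%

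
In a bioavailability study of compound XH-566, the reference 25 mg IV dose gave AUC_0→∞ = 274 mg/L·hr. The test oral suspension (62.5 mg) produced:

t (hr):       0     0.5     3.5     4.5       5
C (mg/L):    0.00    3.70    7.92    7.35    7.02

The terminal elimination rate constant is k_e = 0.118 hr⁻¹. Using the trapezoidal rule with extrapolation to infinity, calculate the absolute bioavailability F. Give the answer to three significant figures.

Trapezoidal AUC_0→5 (oral suspension):
  [0→0.5]: (0.00+3.70)/2 × 0.5 = 0.925
  [0.5→3.5]: (3.70+7.92)/2 × 3 = 17.43
  [3.5→4.5]: (7.92+7.35)/2 × 1 = 7.635
  [4.5→5]: (7.35+7.02)/2 × 0.5 = 3.5925
  Sum = 29.5825 mg/L·hr
Tail: C_last/k_e = 7.02/0.118 = 59.492
AUC_0→∞ (oral suspension) = 29.5825 + 59.492 = 89.0745 mg/L·hr
F = (AUC_ev/D_ev)/(AUC_iv/D_iv) = (89.0745/62.5)/(274/25) = 1.425192/10.96 = 0.1300

F = 0.130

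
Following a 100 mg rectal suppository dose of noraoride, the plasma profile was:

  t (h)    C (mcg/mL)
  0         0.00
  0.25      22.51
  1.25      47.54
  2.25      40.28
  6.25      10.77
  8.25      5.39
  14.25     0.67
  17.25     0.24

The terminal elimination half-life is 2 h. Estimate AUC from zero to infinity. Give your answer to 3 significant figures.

Trapezoidal AUC_0→17.25:
  [0→0.25]: (0.00+22.51)/2 × 0.25 = 2.81375
  [0.25→1.25]: (22.51+47.54)/2 × 1 = 35.025
  [1.25→2.25]: (47.54+40.28)/2 × 1 = 43.91
  [2.25→6.25]: (40.28+10.77)/2 × 4 = 102.1
  [6.25→8.25]: (10.77+5.39)/2 × 2 = 16.16
  [8.25→14.25]: (5.39+0.67)/2 × 6 = 18.18
  [14.25→17.25]: (0.67+0.24)/2 × 3 = 1.365
  Sum = 219.55375 mcg/mL·h
k_e = ln2 / t½ = 0.693147 / 2 = 0.3466 h^-1
Extrapolated tail: C_last / k_e = 0.24 / 0.3466 = 0.692
AUC_0→∞ = 219.55375 + 0.692 = 220.24575 mcg/mL·h

AUC = 220 mcg/mL·h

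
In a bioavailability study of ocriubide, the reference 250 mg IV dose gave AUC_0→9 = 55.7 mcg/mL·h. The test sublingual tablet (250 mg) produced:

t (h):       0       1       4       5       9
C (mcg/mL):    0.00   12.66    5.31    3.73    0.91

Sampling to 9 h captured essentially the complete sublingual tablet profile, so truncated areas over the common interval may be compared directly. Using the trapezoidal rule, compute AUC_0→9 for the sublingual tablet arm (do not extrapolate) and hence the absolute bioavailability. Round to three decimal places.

F = 0.845

Trapezoidal AUC_0→9 (sublingual tablet):
  [0→1]: (0.00+12.66)/2 × 1 = 6.33
  [1→4]: (12.66+5.31)/2 × 3 = 26.955
  [4→5]: (5.31+3.73)/2 × 1 = 4.52
  [5→9]: (3.73+0.91)/2 × 4 = 9.28
  Sum = 47.085 mcg/mL·h
F = (AUC_ev/D_ev)/(AUC_iv/D_iv) = (47.085/250)/(55.7/250) = 0.18834/0.2228 = 0.8453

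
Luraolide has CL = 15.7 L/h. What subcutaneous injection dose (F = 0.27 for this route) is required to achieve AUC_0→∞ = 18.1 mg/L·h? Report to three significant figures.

Dose = CL × AUC_0→∞ / F
     = 15.7 × 18.1 / 0.27 = 1052.48 mg

Dose = 1050 mg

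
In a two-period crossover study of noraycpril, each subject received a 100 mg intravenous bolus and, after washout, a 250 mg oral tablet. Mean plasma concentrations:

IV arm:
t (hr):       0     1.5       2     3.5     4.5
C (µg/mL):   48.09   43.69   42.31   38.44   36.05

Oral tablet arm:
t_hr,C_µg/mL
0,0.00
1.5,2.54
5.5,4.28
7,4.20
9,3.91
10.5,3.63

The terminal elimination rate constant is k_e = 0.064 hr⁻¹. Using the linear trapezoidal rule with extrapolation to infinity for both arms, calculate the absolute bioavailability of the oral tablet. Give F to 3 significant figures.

Trapezoidal AUC_0→4.5 (IV):
  [0→1.5]: (48.09+43.69)/2 × 1.5 = 68.835
  [1.5→2]: (43.69+42.31)/2 × 0.5 = 21.5
  [2→3.5]: (42.31+38.44)/2 × 1.5 = 60.5625
  [3.5→4.5]: (38.44+36.05)/2 × 1 = 37.245
  Sum = 188.1425 µg/mL·hr
IV tail: 36.05/0.064 = 563.281; AUC_iv,0→∞ = 188.1425 + 563.281 = 751.4235 µg/mL·hr
Trapezoidal AUC_0→10.5 (oral tablet):
  [0→1.5]: (0.00+2.54)/2 × 1.5 = 1.905
  [1.5→5.5]: (2.54+4.28)/2 × 4 = 13.64
  [5.5→7]: (4.28+4.20)/2 × 1.5 = 6.36
  [7→9]: (4.20+3.91)/2 × 2 = 8.11
  [9→10.5]: (3.91+3.63)/2 × 1.5 = 5.655
  Sum = 35.67 µg/mL·hr
oral tablet tail: 3.63/0.064 = 56.719; AUC_ev,0→∞ = 35.67 + 56.719 = 92.389 µg/mL·hr
F = (AUC_ev/D_ev)/(AUC_iv/D_iv) = (92.389/250)/(751.4235/100) = 0.369556/7.514235 = 0.0492

F = 0.0492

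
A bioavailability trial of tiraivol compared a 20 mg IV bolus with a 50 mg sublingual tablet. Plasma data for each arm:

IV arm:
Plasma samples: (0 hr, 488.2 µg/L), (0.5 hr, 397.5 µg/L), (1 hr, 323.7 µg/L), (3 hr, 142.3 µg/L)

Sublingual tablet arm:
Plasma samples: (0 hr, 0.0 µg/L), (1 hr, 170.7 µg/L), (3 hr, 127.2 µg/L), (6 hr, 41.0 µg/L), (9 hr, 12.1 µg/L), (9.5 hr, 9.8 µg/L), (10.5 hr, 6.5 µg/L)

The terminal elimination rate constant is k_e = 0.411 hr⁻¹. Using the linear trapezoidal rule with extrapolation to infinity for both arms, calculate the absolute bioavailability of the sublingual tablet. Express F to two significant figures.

F = 0.25

Trapezoidal AUC_0→3 (IV):
  [0→0.5]: (488.2+397.5)/2 × 0.5 = 221.425
  [0.5→1]: (397.5+323.7)/2 × 0.5 = 180.3
  [1→3]: (323.7+142.3)/2 × 2 = 466.0
  Sum = 867.725 µg/L·hr
IV tail: 142.3/0.411 = 346.229; AUC_iv,0→∞ = 867.725 + 346.229 = 1213.954 µg/L·hr
Trapezoidal AUC_0→10.5 (sublingual tablet):
  [0→1]: (0.0+170.7)/2 × 1 = 85.35
  [1→3]: (170.7+127.2)/2 × 2 = 297.9
  [3→6]: (127.2+41.0)/2 × 3 = 252.3
  [6→9]: (41.0+12.1)/2 × 3 = 79.65
  [9→9.5]: (12.1+9.8)/2 × 0.5 = 5.475
  [9.5→10.5]: (9.8+6.5)/2 × 1 = 8.15
  Sum = 728.825 µg/L·hr
sublingual tablet tail: 6.5/0.411 = 15.815; AUC_ev,0→∞ = 728.825 + 15.815 = 744.64 µg/L·hr
F = (AUC_ev/D_ev)/(AUC_iv/D_iv) = (744.64/50)/(1213.954/20) = 14.8928/60.6977 = 0.2454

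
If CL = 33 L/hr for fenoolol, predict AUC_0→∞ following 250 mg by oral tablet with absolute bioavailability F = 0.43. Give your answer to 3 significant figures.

AUC_0→∞ = F × Dose / CL
        = 0.43 × 250 / 33 = 3.25758 mg/L·hr

AUC = 3.26 mg/L·hr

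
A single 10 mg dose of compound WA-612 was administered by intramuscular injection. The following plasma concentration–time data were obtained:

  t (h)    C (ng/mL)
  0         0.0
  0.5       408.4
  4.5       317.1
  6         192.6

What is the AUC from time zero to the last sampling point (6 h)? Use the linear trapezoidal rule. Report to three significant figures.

AUC = 1940 ng/mL·h

Trapezoidal AUC_0→6:
  [0→0.5]: (0.0+408.4)/2 × 0.5 = 102.1
  [0.5→4.5]: (408.4+317.1)/2 × 4 = 1451.0
  [4.5→6]: (317.1+192.6)/2 × 1.5 = 382.275
  Sum = 1935.375 ng/mL·h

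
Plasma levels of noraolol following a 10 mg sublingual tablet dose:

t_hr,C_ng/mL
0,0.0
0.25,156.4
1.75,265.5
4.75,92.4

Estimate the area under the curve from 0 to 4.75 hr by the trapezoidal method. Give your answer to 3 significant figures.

Trapezoidal AUC_0→4.75:
  [0→0.25]: (0.0+156.4)/2 × 0.25 = 19.55
  [0.25→1.75]: (156.4+265.5)/2 × 1.5 = 316.425
  [1.75→4.75]: (265.5+92.4)/2 × 3 = 536.85
  Sum = 872.825 ng/mL·hr

AUC = 873 ng/mL·hr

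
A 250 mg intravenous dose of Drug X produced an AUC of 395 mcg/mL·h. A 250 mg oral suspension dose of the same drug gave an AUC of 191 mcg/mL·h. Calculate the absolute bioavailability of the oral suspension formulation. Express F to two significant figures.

F = 0.48

F = (AUC_ev / D_ev) / (AUC_iv / D_iv)
  = (191/250) / (395/250)
  = 0.764 / 1.58 = 0.4835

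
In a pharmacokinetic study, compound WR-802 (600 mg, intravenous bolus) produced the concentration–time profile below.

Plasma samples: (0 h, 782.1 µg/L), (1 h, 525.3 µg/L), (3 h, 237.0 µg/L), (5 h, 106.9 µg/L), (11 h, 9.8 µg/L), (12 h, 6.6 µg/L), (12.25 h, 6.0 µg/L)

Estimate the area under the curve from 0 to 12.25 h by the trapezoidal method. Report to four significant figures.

Trapezoidal AUC_0→12.25:
  [0→1]: (782.1+525.3)/2 × 1 = 653.7
  [1→3]: (525.3+237.0)/2 × 2 = 762.3
  [3→5]: (237.0+106.9)/2 × 2 = 343.9
  [5→11]: (106.9+9.8)/2 × 6 = 350.1
  [11→12]: (9.8+6.6)/2 × 1 = 8.2
  [12→12.25]: (6.6+6.0)/2 × 0.25 = 1.575
  Sum = 2119.775 µg/L·h

AUC = 2120 µg/L·h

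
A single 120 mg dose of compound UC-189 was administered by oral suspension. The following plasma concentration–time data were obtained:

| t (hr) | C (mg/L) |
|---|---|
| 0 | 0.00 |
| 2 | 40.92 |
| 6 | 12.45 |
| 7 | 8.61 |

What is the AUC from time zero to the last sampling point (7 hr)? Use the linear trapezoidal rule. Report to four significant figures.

Trapezoidal AUC_0→7:
  [0→2]: (0.00+40.92)/2 × 2 = 40.92
  [2→6]: (40.92+12.45)/2 × 4 = 106.74
  [6→7]: (12.45+8.61)/2 × 1 = 10.53
  Sum = 158.19 mg/L·hr

AUC = 158.2 mg/L·hr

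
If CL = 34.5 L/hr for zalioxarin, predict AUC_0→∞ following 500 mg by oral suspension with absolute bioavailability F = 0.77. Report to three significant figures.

AUC = 11.2 mg/L·hr

AUC_0→∞ = F × Dose / CL
        = 0.77 × 500 / 34.5 = 11.1594 mg/L·hr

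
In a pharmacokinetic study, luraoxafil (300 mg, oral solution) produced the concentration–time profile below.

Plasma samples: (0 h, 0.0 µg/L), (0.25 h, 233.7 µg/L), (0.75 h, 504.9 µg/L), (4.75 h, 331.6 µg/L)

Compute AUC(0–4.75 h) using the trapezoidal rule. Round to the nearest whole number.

Trapezoidal AUC_0→4.75:
  [0→0.25]: (0.0+233.7)/2 × 0.25 = 29.2125
  [0.25→0.75]: (233.7+504.9)/2 × 0.5 = 184.65
  [0.75→4.75]: (504.9+331.6)/2 × 4 = 1673.0
  Sum = 1886.8625 µg/L·h

AUC = 1887 µg/L·h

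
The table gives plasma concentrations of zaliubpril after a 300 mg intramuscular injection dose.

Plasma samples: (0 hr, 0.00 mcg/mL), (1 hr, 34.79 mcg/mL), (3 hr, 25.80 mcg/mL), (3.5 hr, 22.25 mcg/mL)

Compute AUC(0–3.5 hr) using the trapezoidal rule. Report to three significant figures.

AUC = 90.0 mcg/mL·hr

Trapezoidal AUC_0→3.5:
  [0→1]: (0.00+34.79)/2 × 1 = 17.395
  [1→3]: (34.79+25.80)/2 × 2 = 60.59
  [3→3.5]: (25.80+22.25)/2 × 0.5 = 12.0125
  Sum = 89.9975 mcg/mL·hr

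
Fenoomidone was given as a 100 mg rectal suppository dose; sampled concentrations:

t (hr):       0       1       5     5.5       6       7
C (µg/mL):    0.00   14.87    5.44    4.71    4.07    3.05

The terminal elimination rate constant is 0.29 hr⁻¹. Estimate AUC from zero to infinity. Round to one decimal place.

AUC = 66.9 µg/mL·hr

Trapezoidal AUC_0→7:
  [0→1]: (0.00+14.87)/2 × 1 = 7.435
  [1→5]: (14.87+5.44)/2 × 4 = 40.62
  [5→5.5]: (5.44+4.71)/2 × 0.5 = 2.5375
  [5.5→6]: (4.71+4.07)/2 × 0.5 = 2.195
  [6→7]: (4.07+3.05)/2 × 1 = 3.56
  Sum = 56.3475 µg/mL·hr
Extrapolated tail: C_last / k_e = 3.05 / 0.29 = 10.517
AUC_0→∞ = 56.3475 + 10.517 = 66.8645 µg/mL·hr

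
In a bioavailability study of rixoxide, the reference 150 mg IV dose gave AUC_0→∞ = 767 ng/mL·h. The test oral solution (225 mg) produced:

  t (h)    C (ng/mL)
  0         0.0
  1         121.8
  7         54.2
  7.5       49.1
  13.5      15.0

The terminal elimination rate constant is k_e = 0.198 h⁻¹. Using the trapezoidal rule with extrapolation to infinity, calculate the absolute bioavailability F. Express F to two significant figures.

F = 0.77

Trapezoidal AUC_0→13.5 (oral solution):
  [0→1]: (0.0+121.8)/2 × 1 = 60.9
  [1→7]: (121.8+54.2)/2 × 6 = 528.0
  [7→7.5]: (54.2+49.1)/2 × 0.5 = 25.825
  [7.5→13.5]: (49.1+15.0)/2 × 6 = 192.3
  Sum = 807.025 ng/mL·h
Tail: C_last/k_e = 15.0/0.198 = 75.758
AUC_0→∞ (oral solution) = 807.025 + 75.758 = 882.783 ng/mL·h
F = (AUC_ev/D_ev)/(AUC_iv/D_iv) = (882.783/225)/(767/150) = 3.92348/5.11333 = 0.7673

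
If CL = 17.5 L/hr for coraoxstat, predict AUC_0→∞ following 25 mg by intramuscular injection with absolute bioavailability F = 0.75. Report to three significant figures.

AUC = 1.07 mg/L·hr

AUC_0→∞ = F × Dose / CL
        = 0.75 × 25 / 17.5 = 1.07143 mg/L·hr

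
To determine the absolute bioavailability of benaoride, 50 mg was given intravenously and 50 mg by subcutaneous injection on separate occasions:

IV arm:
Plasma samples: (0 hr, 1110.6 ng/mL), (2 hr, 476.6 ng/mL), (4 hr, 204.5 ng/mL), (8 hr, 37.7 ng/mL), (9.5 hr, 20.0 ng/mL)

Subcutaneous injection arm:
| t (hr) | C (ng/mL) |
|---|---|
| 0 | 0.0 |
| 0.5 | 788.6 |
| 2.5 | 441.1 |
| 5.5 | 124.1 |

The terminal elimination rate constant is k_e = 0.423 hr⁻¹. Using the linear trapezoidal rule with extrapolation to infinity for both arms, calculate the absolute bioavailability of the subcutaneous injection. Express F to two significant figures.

Trapezoidal AUC_0→9.5 (IV):
  [0→2]: (1110.6+476.6)/2 × 2 = 1587.2
  [2→4]: (476.6+204.5)/2 × 2 = 681.1
  [4→8]: (204.5+37.7)/2 × 4 = 484.4
  [8→9.5]: (37.7+20.0)/2 × 1.5 = 43.275
  Sum = 2795.975 ng/mL·hr
IV tail: 20.0/0.423 = 47.281; AUC_iv,0→∞ = 2795.975 + 47.281 = 2843.256 ng/mL·hr
Trapezoidal AUC_0→5.5 (subcutaneous injection):
  [0→0.5]: (0.0+788.6)/2 × 0.5 = 197.15
  [0.5→2.5]: (788.6+441.1)/2 × 2 = 1229.7
  [2.5→5.5]: (441.1+124.1)/2 × 3 = 847.8
  Sum = 2274.65 ng/mL·hr
subcutaneous injection tail: 124.1/0.423 = 293.381; AUC_ev,0→∞ = 2274.65 + 293.381 = 2568.031 ng/mL·hr
F = (AUC_ev/D_ev)/(AUC_iv/D_iv) = (2568.031/50)/(2843.256/50) = 51.36062/56.86512 = 0.9032

F = 0.90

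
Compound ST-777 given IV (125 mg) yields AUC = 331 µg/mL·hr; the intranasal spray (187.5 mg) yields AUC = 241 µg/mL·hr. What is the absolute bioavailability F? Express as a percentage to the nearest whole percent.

F = (AUC_ev / D_ev) / (AUC_iv / D_iv)
  = (241/187.5) / (331/125)
  = 1.28533 / 2.648 = 0.4854
  = 48.54%

F = 49%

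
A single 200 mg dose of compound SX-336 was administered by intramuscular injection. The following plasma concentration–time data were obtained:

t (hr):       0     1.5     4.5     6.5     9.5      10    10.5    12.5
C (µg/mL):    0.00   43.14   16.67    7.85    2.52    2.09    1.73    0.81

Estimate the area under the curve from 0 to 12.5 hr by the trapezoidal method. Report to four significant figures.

Trapezoidal AUC_0→12.5:
  [0→1.5]: (0.00+43.14)/2 × 1.5 = 32.355
  [1.5→4.5]: (43.14+16.67)/2 × 3 = 89.715
  [4.5→6.5]: (16.67+7.85)/2 × 2 = 24.52
  [6.5→9.5]: (7.85+2.52)/2 × 3 = 15.555
  [9.5→10]: (2.52+2.09)/2 × 0.5 = 1.1525
  [10→10.5]: (2.09+1.73)/2 × 0.5 = 0.955
  [10.5→12.5]: (1.73+0.81)/2 × 2 = 2.54
  Sum = 166.7925 µg/mL·hr

AUC = 166.8 µg/mL·hr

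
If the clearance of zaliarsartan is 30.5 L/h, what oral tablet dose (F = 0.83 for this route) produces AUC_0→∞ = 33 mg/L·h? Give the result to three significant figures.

Dose = 1210 mg

Dose = CL × AUC_0→∞ / F
     = 30.5 × 33 / 0.83 = 1212.65 mg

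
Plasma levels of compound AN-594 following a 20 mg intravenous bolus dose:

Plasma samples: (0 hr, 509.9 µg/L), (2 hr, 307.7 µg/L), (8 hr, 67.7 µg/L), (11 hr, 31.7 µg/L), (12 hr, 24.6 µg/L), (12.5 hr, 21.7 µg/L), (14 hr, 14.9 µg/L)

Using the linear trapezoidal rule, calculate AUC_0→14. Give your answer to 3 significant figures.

Trapezoidal AUC_0→14:
  [0→2]: (509.9+307.7)/2 × 2 = 817.6
  [2→8]: (307.7+67.7)/2 × 6 = 1126.2
  [8→11]: (67.7+31.7)/2 × 3 = 149.1
  [11→12]: (31.7+24.6)/2 × 1 = 28.15
  [12→12.5]: (24.6+21.7)/2 × 0.5 = 11.575
  [12.5→14]: (21.7+14.9)/2 × 1.5 = 27.45
  Sum = 2160.075 µg/L·hr

AUC = 2160 µg/L·hr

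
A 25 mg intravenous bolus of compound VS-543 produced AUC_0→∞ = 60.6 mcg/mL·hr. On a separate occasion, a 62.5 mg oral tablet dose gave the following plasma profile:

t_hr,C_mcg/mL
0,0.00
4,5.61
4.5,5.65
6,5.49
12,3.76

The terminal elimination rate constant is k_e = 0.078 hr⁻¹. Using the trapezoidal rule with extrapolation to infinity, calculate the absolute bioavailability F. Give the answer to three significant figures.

Trapezoidal AUC_0→12 (oral tablet):
  [0→4]: (0.00+5.61)/2 × 4 = 11.22
  [4→4.5]: (5.61+5.65)/2 × 0.5 = 2.815
  [4.5→6]: (5.65+5.49)/2 × 1.5 = 8.355
  [6→12]: (5.49+3.76)/2 × 6 = 27.75
  Sum = 50.14 mcg/mL·hr
Tail: C_last/k_e = 3.76/0.078 = 48.205
AUC_0→∞ (oral tablet) = 50.14 + 48.205 = 98.345 mcg/mL·hr
F = (AUC_ev/D_ev)/(AUC_iv/D_iv) = (98.345/62.5)/(60.6/25) = 1.57352/2.424 = 0.6491

F = 0.649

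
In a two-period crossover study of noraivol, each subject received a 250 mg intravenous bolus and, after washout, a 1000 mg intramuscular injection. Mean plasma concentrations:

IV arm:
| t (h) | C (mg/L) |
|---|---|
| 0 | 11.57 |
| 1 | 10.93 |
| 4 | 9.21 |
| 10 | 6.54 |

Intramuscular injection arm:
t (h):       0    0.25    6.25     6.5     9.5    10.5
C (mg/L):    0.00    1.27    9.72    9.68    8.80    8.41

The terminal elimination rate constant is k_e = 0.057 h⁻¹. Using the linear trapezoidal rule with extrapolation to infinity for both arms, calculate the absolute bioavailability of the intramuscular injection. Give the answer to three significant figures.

F = 0.270

Trapezoidal AUC_0→10 (IV):
  [0→1]: (11.57+10.93)/2 × 1 = 11.25
  [1→4]: (10.93+9.21)/2 × 3 = 30.21
  [4→10]: (9.21+6.54)/2 × 6 = 47.25
  Sum = 88.71 mg/L·h
IV tail: 6.54/0.057 = 114.737; AUC_iv,0→∞ = 88.71 + 114.737 = 203.447 mg/L·h
Trapezoidal AUC_0→10.5 (intramuscular injection):
  [0→0.25]: (0.00+1.27)/2 × 0.25 = 0.15875
  [0.25→6.25]: (1.27+9.72)/2 × 6 = 32.97
  [6.25→6.5]: (9.72+9.68)/2 × 0.25 = 2.425
  [6.5→9.5]: (9.68+8.80)/2 × 3 = 27.72
  [9.5→10.5]: (8.80+8.41)/2 × 1 = 8.605
  Sum = 71.87875 mg/L·h
intramuscular injection tail: 8.41/0.057 = 147.544; AUC_ev,0→∞ = 71.87875 + 147.544 = 219.42275 mg/L·h
F = (AUC_ev/D_ev)/(AUC_iv/D_iv) = (219.42275/1000)/(203.447/250) = 0.21942275/0.813788 = 0.2696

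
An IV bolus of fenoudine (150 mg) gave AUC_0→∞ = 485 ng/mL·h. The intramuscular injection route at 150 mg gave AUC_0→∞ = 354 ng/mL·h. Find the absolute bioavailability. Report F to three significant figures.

F = (AUC_ev / D_ev) / (AUC_iv / D_iv)
  = (354/150) / (485/150)
  = 2.36 / 3.23333 = 0.7299

F = 0.730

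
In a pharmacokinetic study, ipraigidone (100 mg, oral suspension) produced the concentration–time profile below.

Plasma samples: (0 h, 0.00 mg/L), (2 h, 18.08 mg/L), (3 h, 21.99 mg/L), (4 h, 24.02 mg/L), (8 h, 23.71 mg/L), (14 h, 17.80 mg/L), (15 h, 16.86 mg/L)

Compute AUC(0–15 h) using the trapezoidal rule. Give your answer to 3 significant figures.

AUC = 298 mg/L·h

Trapezoidal AUC_0→15:
  [0→2]: (0.00+18.08)/2 × 2 = 18.08
  [2→3]: (18.08+21.99)/2 × 1 = 20.035
  [3→4]: (21.99+24.02)/2 × 1 = 23.005
  [4→8]: (24.02+23.71)/2 × 4 = 95.46
  [8→14]: (23.71+17.80)/2 × 6 = 124.53
  [14→15]: (17.80+16.86)/2 × 1 = 17.33
  Sum = 298.44 mg/L·h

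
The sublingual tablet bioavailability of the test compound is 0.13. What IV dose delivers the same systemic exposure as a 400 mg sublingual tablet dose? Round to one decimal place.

D_iv = 52.0 mg

Systemic exposure from an extravascular dose = F × D_ev, so the equivalent IV dose is F × D_ev.
D_iv = F × D_ev = 0.13 × 400 = 52 mg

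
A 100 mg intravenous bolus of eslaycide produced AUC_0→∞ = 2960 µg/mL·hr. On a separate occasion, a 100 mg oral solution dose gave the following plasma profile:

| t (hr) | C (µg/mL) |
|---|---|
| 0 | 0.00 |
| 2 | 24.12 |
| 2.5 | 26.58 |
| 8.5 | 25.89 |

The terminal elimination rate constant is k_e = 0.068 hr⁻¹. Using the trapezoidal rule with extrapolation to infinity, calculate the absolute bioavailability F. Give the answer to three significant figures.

Trapezoidal AUC_0→8.5 (oral solution):
  [0→2]: (0.00+24.12)/2 × 2 = 24.12
  [2→2.5]: (24.12+26.58)/2 × 0.5 = 12.675
  [2.5→8.5]: (26.58+25.89)/2 × 6 = 157.41
  Sum = 194.205 µg/mL·hr
Tail: C_last/k_e = 25.89/0.068 = 380.735
AUC_0→∞ (oral solution) = 194.205 + 380.735 = 574.94 µg/mL·hr
F = (AUC_ev/D_ev)/(AUC_iv/D_iv) = (574.94/100)/(2960/100) = 5.7494/29.6 = 0.1942

F = 0.194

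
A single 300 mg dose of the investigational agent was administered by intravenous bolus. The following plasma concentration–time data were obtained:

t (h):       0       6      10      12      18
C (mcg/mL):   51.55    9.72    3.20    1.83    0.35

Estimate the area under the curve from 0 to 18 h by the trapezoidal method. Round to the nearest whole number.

AUC = 221 mcg/mL·h

Trapezoidal AUC_0→18:
  [0→6]: (51.55+9.72)/2 × 6 = 183.81
  [6→10]: (9.72+3.20)/2 × 4 = 25.84
  [10→12]: (3.20+1.83)/2 × 2 = 5.03
  [12→18]: (1.83+0.35)/2 × 6 = 6.54
  Sum = 221.22 mcg/mL·h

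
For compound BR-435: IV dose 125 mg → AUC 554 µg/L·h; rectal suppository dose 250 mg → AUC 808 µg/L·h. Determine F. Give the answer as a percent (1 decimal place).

F = (AUC_ev / D_ev) / (AUC_iv / D_iv)
  = (808/250) / (554/125)
  = 3.232 / 4.432 = 0.7292
  = 72.92%

F = 72.9%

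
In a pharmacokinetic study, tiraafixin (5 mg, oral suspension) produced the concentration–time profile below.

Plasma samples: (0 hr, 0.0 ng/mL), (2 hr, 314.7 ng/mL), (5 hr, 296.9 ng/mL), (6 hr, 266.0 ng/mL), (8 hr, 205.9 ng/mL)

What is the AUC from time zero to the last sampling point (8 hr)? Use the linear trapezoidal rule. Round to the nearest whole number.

Trapezoidal AUC_0→8:
  [0→2]: (0.0+314.7)/2 × 2 = 314.7
  [2→5]: (314.7+296.9)/2 × 3 = 917.4
  [5→6]: (296.9+266.0)/2 × 1 = 281.45
  [6→8]: (266.0+205.9)/2 × 2 = 471.9
  Sum = 1985.45 ng/mL·hr

AUC = 1985 ng/mL·hr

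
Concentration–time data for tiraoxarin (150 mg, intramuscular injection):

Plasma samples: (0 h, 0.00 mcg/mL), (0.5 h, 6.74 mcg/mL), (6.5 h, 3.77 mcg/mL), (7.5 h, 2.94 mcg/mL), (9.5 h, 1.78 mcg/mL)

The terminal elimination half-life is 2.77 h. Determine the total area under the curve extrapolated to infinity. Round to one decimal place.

AUC = 48.4 mcg/mL·h

Trapezoidal AUC_0→9.5:
  [0→0.5]: (0.00+6.74)/2 × 0.5 = 1.685
  [0.5→6.5]: (6.74+3.77)/2 × 6 = 31.53
  [6.5→7.5]: (3.77+2.94)/2 × 1 = 3.355
  [7.5→9.5]: (2.94+1.78)/2 × 2 = 4.72
  Sum = 41.29 mcg/mL·h
k_e = ln2 / t½ = 0.693147 / 2.77 = 0.2502 h^-1
Extrapolated tail: C_last / k_e = 1.78 / 0.2502 = 7.114
AUC_0→∞ = 41.29 + 7.114 = 48.404 mcg/mL·h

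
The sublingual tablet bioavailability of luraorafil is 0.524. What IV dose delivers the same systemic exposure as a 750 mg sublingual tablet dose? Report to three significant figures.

D_iv = 393 mg

Systemic exposure from an extravascular dose = F × D_ev, so the equivalent IV dose is F × D_ev.
D_iv = F × D_ev = 0.524 × 750 = 393 mg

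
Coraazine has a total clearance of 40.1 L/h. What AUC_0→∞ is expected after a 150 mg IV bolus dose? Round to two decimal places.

AUC_0→∞ = Dose_iv / CL
        = 150 / 40.1 = 3.74065 mg/L·h

AUC = 3.74 mg/L·h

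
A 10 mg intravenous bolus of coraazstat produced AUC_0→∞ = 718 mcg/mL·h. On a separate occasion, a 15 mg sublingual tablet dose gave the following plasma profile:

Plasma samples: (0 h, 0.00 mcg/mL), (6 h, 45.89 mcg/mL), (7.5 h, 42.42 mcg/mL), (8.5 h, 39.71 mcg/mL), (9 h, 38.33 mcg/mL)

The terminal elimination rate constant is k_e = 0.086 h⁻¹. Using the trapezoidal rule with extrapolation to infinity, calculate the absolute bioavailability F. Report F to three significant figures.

F = 0.659

Trapezoidal AUC_0→9 (sublingual tablet):
  [0→6]: (0.00+45.89)/2 × 6 = 137.67
  [6→7.5]: (45.89+42.42)/2 × 1.5 = 66.2325
  [7.5→8.5]: (42.42+39.71)/2 × 1 = 41.065
  [8.5→9]: (39.71+38.33)/2 × 0.5 = 19.51
  Sum = 264.4775 mcg/mL·h
Tail: C_last/k_e = 38.33/0.086 = 445.698
AUC_0→∞ (sublingual tablet) = 264.4775 + 445.698 = 710.1755 mcg/mL·h
F = (AUC_ev/D_ev)/(AUC_iv/D_iv) = (710.1755/15)/(718/10) = 47.345/71.8 = 0.6594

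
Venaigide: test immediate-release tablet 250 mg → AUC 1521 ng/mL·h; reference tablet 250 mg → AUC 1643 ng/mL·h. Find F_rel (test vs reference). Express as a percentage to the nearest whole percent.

F_rel = (AUC_test/D_test) / (AUC_ref/D_ref)
      = (1521/250) / (1643/250)
      = 6.084 / 6.572 = 0.9257 = 92.57%

F_rel = 93%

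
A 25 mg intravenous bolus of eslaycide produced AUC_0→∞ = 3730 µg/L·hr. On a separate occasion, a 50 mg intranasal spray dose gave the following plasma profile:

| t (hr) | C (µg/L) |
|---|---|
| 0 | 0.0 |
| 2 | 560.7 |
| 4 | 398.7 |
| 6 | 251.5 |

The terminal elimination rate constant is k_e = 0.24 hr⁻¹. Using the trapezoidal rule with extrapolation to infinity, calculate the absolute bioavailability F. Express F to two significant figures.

Trapezoidal AUC_0→6 (intranasal spray):
  [0→2]: (0.0+560.7)/2 × 2 = 560.7
  [2→4]: (560.7+398.7)/2 × 2 = 959.4
  [4→6]: (398.7+251.5)/2 × 2 = 650.2
  Sum = 2170.3 µg/L·hr
Tail: C_last/k_e = 251.5/0.24 = 1047.917
AUC_0→∞ (intranasal spray) = 2170.3 + 1047.917 = 3218.217 µg/L·hr
F = (AUC_ev/D_ev)/(AUC_iv/D_iv) = (3218.217/50)/(3730/25) = 64.36434/149.2 = 0.4314

F = 0.43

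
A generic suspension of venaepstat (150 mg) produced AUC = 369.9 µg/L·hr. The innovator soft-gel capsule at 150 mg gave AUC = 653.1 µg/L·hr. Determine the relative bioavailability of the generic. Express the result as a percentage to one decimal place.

F_rel = (AUC_test/D_test) / (AUC_ref/D_ref)
      = (369.9/150) / (653.1/150)
      = 2.466 / 4.354 = 0.5664 = 56.64%

F_rel = 56.6%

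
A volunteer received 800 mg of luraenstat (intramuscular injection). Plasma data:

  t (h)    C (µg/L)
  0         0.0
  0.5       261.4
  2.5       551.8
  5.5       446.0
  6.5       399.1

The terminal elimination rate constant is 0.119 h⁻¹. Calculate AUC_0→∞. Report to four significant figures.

AUC = 6152 µg/L·h

Trapezoidal AUC_0→6.5:
  [0→0.5]: (0.0+261.4)/2 × 0.5 = 65.35
  [0.5→2.5]: (261.4+551.8)/2 × 2 = 813.2
  [2.5→5.5]: (551.8+446.0)/2 × 3 = 1496.7
  [5.5→6.5]: (446.0+399.1)/2 × 1 = 422.55
  Sum = 2797.8 µg/L·h
Extrapolated tail: C_last / k_e = 399.1 / 0.119 = 3353.782
AUC_0→∞ = 2797.8 + 3353.782 = 6151.582 µg/L·h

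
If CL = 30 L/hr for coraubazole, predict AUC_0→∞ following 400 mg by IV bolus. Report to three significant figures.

AUC_0→∞ = Dose_iv / CL
        = 400 / 30 = 13.3333 mg/L·hr

AUC = 13.3 mg/L·hr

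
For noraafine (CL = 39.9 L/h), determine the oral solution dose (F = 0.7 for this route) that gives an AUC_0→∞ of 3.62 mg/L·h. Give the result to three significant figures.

Dose = CL × AUC_0→∞ / F
     = 39.9 × 3.62 / 0.7 = 206.34 mg

Dose = 206 mg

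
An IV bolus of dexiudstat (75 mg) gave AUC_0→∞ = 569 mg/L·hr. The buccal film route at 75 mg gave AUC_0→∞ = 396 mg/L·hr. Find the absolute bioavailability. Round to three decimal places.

F = (AUC_ev / D_ev) / (AUC_iv / D_iv)
  = (396/75) / (569/75)
  = 5.28 / 7.58667 = 0.6960

F = 0.696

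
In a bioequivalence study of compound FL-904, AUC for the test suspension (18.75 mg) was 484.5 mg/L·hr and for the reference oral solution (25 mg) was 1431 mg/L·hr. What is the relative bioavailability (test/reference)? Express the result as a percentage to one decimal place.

F_rel = 45.1%

F_rel = (AUC_test/D_test) / (AUC_ref/D_ref)
      = (484.5/18.75) / (1431/25)
      = 25.84 / 57.24 = 0.4514 = 45.14%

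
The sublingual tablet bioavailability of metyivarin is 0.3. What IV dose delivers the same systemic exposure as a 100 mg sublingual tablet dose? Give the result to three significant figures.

D_iv = 30.0 mg

Systemic exposure from an extravascular dose = F × D_ev, so the equivalent IV dose is F × D_ev.
D_iv = F × D_ev = 0.3 × 100 = 30 mg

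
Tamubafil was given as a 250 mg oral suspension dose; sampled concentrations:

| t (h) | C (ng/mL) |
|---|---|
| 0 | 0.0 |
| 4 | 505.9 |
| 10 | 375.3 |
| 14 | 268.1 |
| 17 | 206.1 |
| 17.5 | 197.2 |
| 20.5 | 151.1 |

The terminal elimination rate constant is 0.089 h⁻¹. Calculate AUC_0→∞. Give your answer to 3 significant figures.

AUC = 7970 ng/mL·h

Trapezoidal AUC_0→20.5:
  [0→4]: (0.0+505.9)/2 × 4 = 1011.8
  [4→10]: (505.9+375.3)/2 × 6 = 2643.6
  [10→14]: (375.3+268.1)/2 × 4 = 1286.8
  [14→17]: (268.1+206.1)/2 × 3 = 711.3
  [17→17.5]: (206.1+197.2)/2 × 0.5 = 100.825
  [17.5→20.5]: (197.2+151.1)/2 × 3 = 522.45
  Sum = 6276.775 ng/mL·h
Extrapolated tail: C_last / k_e = 151.1 / 0.089 = 1697.753
AUC_0→∞ = 6276.775 + 1697.753 = 7974.528 ng/mL·h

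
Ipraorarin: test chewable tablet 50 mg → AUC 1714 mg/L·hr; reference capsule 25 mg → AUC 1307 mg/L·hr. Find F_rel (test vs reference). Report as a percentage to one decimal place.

F_rel = (AUC_test/D_test) / (AUC_ref/D_ref)
      = (1714/50) / (1307/25)
      = 34.28 / 52.28 = 0.6557 = 65.57%

F_rel = 65.6%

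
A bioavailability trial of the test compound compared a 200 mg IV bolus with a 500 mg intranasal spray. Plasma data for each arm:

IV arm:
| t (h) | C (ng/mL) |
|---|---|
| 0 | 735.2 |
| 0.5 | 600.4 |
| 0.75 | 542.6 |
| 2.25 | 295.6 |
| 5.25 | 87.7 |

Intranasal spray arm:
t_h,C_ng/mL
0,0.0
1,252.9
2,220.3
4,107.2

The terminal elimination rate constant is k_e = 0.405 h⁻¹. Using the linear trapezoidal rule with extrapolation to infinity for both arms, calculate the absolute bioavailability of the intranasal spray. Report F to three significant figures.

Trapezoidal AUC_0→5.25 (IV):
  [0→0.5]: (735.2+600.4)/2 × 0.5 = 333.9
  [0.5→0.75]: (600.4+542.6)/2 × 0.25 = 142.875
  [0.75→2.25]: (542.6+295.6)/2 × 1.5 = 628.65
  [2.25→5.25]: (295.6+87.7)/2 × 3 = 574.95
  Sum = 1680.375 ng/mL·h
IV tail: 87.7/0.405 = 216.543; AUC_iv,0→∞ = 1680.375 + 216.543 = 1896.918 ng/mL·h
Trapezoidal AUC_0→4 (intranasal spray):
  [0→1]: (0.0+252.9)/2 × 1 = 126.45
  [1→2]: (252.9+220.3)/2 × 1 = 236.6
  [2→4]: (220.3+107.2)/2 × 2 = 327.5
  Sum = 690.55 ng/mL·h
intranasal spray tail: 107.2/0.405 = 264.691; AUC_ev,0→∞ = 690.55 + 264.691 = 955.241 ng/mL·h
F = (AUC_ev/D_ev)/(AUC_iv/D_iv) = (955.241/500)/(1896.918/200) = 1.910482/9.48459 = 0.2014

F = 0.201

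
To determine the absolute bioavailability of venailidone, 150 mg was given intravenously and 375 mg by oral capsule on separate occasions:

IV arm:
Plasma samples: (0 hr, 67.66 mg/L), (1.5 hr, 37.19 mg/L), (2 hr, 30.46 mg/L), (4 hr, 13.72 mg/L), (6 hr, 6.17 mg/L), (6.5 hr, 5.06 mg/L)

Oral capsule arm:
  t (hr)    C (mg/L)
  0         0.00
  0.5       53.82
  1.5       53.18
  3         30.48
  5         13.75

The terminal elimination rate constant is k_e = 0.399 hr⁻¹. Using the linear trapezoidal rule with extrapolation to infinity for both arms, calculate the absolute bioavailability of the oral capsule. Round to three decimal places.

F = 0.476

Trapezoidal AUC_0→6.5 (IV):
  [0→1.5]: (67.66+37.19)/2 × 1.5 = 78.6375
  [1.5→2]: (37.19+30.46)/2 × 0.5 = 16.9125
  [2→4]: (30.46+13.72)/2 × 2 = 44.18
  [4→6]: (13.72+6.17)/2 × 2 = 19.89
  [6→6.5]: (6.17+5.06)/2 × 0.5 = 2.8075
  Sum = 162.4275 mg/L·hr
IV tail: 5.06/0.399 = 12.682; AUC_iv,0→∞ = 162.4275 + 12.682 = 175.1095 mg/L·hr
Trapezoidal AUC_0→5 (oral capsule):
  [0→0.5]: (0.00+53.82)/2 × 0.5 = 13.455
  [0.5→1.5]: (53.82+53.18)/2 × 1 = 53.5
  [1.5→3]: (53.18+30.48)/2 × 1.5 = 62.745
  [3→5]: (30.48+13.75)/2 × 2 = 44.23
  Sum = 173.93 mg/L·hr
oral capsule tail: 13.75/0.399 = 34.461; AUC_ev,0→∞ = 173.93 + 34.461 = 208.391 mg/L·hr
F = (AUC_ev/D_ev)/(AUC_iv/D_iv) = (208.391/375)/(175.1095/150) = 0.555709/1.1674 = 0.4760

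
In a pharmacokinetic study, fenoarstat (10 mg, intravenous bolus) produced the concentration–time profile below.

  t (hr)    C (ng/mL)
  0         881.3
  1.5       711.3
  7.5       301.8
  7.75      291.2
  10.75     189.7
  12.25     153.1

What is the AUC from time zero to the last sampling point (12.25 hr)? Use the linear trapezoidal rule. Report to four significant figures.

AUC = 5286 ng/mL·hr

Trapezoidal AUC_0→12.25:
  [0→1.5]: (881.3+711.3)/2 × 1.5 = 1194.45
  [1.5→7.5]: (711.3+301.8)/2 × 6 = 3039.3
  [7.5→7.75]: (301.8+291.2)/2 × 0.25 = 74.125
  [7.75→10.75]: (291.2+189.7)/2 × 3 = 721.35
  [10.75→12.25]: (189.7+153.1)/2 × 1.5 = 257.1
  Sum = 5286.325 ng/mL·hr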